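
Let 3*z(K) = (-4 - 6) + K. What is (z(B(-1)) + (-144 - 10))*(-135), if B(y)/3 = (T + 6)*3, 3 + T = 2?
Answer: 19215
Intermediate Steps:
T = -1 (T = -3 + 2 = -1)
B(y) = 45 (B(y) = 3*((-1 + 6)*3) = 3*(5*3) = 3*15 = 45)
z(K) = -10/3 + K/3 (z(K) = ((-4 - 6) + K)/3 = (-10 + K)/3 = -10/3 + K/3)
(z(B(-1)) + (-144 - 10))*(-135) = ((-10/3 + (⅓)*45) + (-144 - 10))*(-135) = ((-10/3 + 15) - 154)*(-135) = (35/3 - 154)*(-135) = -427/3*(-135) = 19215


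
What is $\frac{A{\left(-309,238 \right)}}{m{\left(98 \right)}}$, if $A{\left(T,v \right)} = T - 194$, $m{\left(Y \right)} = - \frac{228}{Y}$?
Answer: $\frac{24647}{114} \approx 216.2$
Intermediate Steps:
$A{\left(T,v \right)} = -194 + T$
$\frac{A{\left(-309,238 \right)}}{m{\left(98 \right)}} = \frac{-194 - 309}{\left(-228\right) \frac{1}{98}} = - \frac{503}{\left(-228\right) \frac{1}{98}} = - \frac{503}{- \frac{114}{49}} = \left(-503\right) \left(- \frac{49}{114}\right) = \frac{24647}{114}$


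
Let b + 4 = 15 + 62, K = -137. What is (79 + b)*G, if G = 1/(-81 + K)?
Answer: -76/109 ≈ -0.69725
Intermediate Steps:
b = 73 (b = -4 + (15 + 62) = -4 + 77 = 73)
G = -1/218 (G = 1/(-81 - 137) = 1/(-218) = -1/218 ≈ -0.0045872)
(79 + b)*G = (79 + 73)*(-1/218) = 152*(-1/218) = -76/109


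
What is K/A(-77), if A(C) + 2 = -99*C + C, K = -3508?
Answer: -877/1886 ≈ -0.46501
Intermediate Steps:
A(C) = -2 - 98*C (A(C) = -2 + (-99*C + C) = -2 - 98*C)
K/A(-77) = -3508/(-2 - 98*(-77)) = -3508/(-2 + 7546) = -3508/7544 = -3508*1/7544 = -877/1886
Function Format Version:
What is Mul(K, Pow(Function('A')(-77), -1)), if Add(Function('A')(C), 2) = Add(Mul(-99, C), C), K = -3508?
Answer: Rational(-877, 1886) ≈ -0.46501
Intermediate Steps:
Function('A')(C) = Add(-2, Mul(-98, C)) (Function('A')(C) = Add(-2, Add(Mul(-99, C), C)) = Add(-2, Mul(-98, C)))
Mul(K, Pow(Function('A')(-77), -1)) = Mul(-3508, Pow(Add(-2, Mul(-98, -77)), -1)) = Mul(-3508, Pow(Add(-2, 7546), -1)) = Mul(-3508, Pow(7544, -1)) = Mul(-3508, Rational(1, 7544)) = Rational(-877, 1886)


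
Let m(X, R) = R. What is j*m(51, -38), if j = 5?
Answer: -190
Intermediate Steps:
j*m(51, -38) = 5*(-38) = -190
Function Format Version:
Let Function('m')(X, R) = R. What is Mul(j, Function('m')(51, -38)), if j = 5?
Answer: -190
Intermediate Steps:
Mul(j, Function('m')(51, -38)) = Mul(5, -38) = -190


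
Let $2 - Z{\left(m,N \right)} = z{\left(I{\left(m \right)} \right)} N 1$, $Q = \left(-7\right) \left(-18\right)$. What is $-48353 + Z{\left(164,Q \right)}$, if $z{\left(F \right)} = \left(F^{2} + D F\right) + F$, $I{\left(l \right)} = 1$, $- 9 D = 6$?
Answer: $-48519$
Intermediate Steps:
$D = - \frac{2}{3}$ ($D = \left(- \frac{1}{9}\right) 6 = - \frac{2}{3} \approx -0.66667$)
$z{\left(F \right)} = F^{2} + \frac{F}{3}$ ($z{\left(F \right)} = \left(F^{2} - \frac{2 F}{3}\right) + F = F^{2} + \frac{F}{3}$)
$Q = 126$
$Z{\left(m,N \right)} = 2 - \frac{4 N}{3}$ ($Z{\left(m,N \right)} = 2 - 1 \left(\frac{1}{3} + 1\right) N 1 = 2 - 1 \cdot \frac{4}{3} N 1 = 2 - \frac{4 N}{3} \cdot 1 = 2 - \frac{4 N}{3}$)
$-48353 + Z{\left(164,Q \right)} = -48353 + \left(2 - 168\right) = -48353 - 166 = -48519$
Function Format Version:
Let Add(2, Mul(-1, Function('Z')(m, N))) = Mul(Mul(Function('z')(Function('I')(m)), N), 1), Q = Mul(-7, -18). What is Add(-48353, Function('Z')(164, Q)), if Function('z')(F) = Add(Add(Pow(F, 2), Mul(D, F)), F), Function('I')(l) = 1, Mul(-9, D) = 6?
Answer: -48519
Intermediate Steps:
D = Rational(-2, 3) (D = Mul(Rational(-1, 9), 6) = Rational(-2, 3) ≈ -0.66667)
Function('z')(F) = Add(Pow(F, 2), Mul(Rational(1, 3), F)) (Function('z')(F) = Add(Add(Pow(F, 2), Mul(Rational(-2, 3), F)), F) = Add(Pow(F, 2), Mul(Rational(1, 3), F)))
Q = 126
Function('Z')(m, N) = Add(2, Mul(Rational(-4, 3), N)) (Function('Z')(m, N) = Add(2, Mul(-1, Mul(Mul(Mul(1, Add(Rational(1, 3), 1)), N), 1))) = Add(2, Mul(-1, Mul(Mul(Mul(1, Rational(4, 3)), N), 1))) = Add(2, Mul(-1, Mul(Mul(Rational(4, 3), N), 1))) = Add(2, Mul(-1, Mul(Rational(4, 3), N))) = Add(2, Mul(Rational(-4, 3), N)))
Add(-48353, Function('Z')(164, Q)) = Add(-48353, Add(2, Mul(Rational(-4, 3), 126))) = Add(-48353, Add(2, -168)) = Add(-48353, -166) = -48519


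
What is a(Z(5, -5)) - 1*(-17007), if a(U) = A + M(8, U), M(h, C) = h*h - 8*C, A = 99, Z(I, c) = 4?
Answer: 17138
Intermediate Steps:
M(h, C) = h² - 8*C
a(U) = 163 - 8*U (a(U) = 99 + (8² - 8*U) = 99 + (64 - 8*U) = 163 - 8*U)
a(Z(5, -5)) - 1*(-17007) = (163 - 8*4) - 1*(-17007) = (163 - 32) + 17007 = 131 + 17007 = 17138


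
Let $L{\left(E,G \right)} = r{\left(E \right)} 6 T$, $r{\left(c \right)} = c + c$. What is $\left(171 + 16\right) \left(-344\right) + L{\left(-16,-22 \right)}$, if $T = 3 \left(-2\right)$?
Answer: $-63176$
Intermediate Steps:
$r{\left(c \right)} = 2 c$
$T = -6$
$L{\left(E,G \right)} = - 72 E$ ($L{\left(E,G \right)} = 2 E 6 \left(-6\right) = 12 E \left(-6\right) = - 72 E$)
$\left(171 + 16\right) \left(-344\right) + L{\left(-16,-22 \right)} = \left(171 + 16\right) \left(-344\right) - -1152 = 187 \left(-344\right) + 1152 = -64328 + 1152 = -63176$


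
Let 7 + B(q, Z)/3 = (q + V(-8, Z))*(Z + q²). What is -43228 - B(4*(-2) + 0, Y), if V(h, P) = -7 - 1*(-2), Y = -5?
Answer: -40906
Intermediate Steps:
V(h, P) = -5 (V(h, P) = -7 + 2 = -5)
B(q, Z) = -21 + 3*(-5 + q)*(Z + q²) (B(q, Z) = -21 + 3*((q - 5)*(Z + q²)) = -21 + 3*((-5 + q)*(Z + q²)) = -21 + 3*(-5 + q)*(Z + q²))
-43228 - B(4*(-2) + 0, Y) = -43228 - (-21 - 15*(-5) - 15*(4*(-2) + 0)² + 3*(4*(-2) + 0)³ + 3*(-5)*(4*(-2) + 0)) = -43228 - (-21 + 75 - 15*(-8 + 0)² + 3*(-8 + 0)³ + 3*(-5)*(-8 + 0)) = -43228 - (-21 + 75 - 15*(-8)² + 3*(-8)³ + 3*(-5)*(-8)) = -43228 - (-21 + 75 - 15*64 + 3*(-512) + 120) = -43228 - (-21 + 75 - 960 - 1536 + 120) = -43228 - 1*(-2322) = -43228 + 2322 = -40906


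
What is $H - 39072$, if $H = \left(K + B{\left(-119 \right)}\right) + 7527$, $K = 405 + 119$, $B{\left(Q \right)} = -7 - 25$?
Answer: $-31053$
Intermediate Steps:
$B{\left(Q \right)} = -32$
$K = 524$
$H = 8019$ ($H = \left(524 - 32\right) + 7527 = 492 + 7527 = 8019$)
$H - 39072 = 8019 - 39072 = -31053$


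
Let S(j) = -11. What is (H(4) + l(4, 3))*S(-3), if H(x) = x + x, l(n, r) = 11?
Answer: -209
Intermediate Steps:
H(x) = 2*x
(H(4) + l(4, 3))*S(-3) = (2*4 + 11)*(-11) = (8 + 11)*(-11) = 19*(-11) = -209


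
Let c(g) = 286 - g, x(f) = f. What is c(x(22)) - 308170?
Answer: -307906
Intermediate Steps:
c(x(22)) - 308170 = (286 - 1*22) - 308170 = (286 - 22) - 308170 = 264 - 308170 = -307906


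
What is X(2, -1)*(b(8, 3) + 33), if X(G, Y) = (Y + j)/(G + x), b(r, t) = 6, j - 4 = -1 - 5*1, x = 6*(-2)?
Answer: 117/10 ≈ 11.700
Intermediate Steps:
x = -12
j = -2 (j = 4 + (-1 - 5*1) = 4 + (-1 - 5) = 4 - 6 = -2)
X(G, Y) = (-2 + Y)/(-12 + G) (X(G, Y) = (Y - 2)/(G - 12) = (-2 + Y)/(-12 + G))
X(2, -1)*(b(8, 3) + 33) = ((-2 - 1)/(-12 + 2))*(6 + 33) = (-3/(-10))*39 = -1/10*(-3)*39 = (3/10)*39 = 117/10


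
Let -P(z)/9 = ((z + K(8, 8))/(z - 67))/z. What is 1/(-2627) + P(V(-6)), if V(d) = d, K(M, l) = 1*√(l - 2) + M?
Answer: -7954/191771 - 3*√6/146 ≈ -0.091809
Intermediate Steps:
K(M, l) = M + √(-2 + l) (K(M, l) = 1*√(-2 + l) + M = √(-2 + l) + M = M + √(-2 + l))
P(z) = -9*(8 + z + √6)/(z*(-67 + z)) (P(z) = -9*(z + (8 + √(-2 + 8)))/(z - 67)/z = -9*(z + (8 + √6))/(-67 + z)/z = -9*(8 + z + √6)/(-67 + z)/z = -9*(8 + z + √6)/(z*(-67 + z)))
1/(-2627) + P(V(-6)) = 1/(-2627) + 9*(-8 - 1*(-6) - √6)/(-6*(-67 - 6)) = -1/2627 + 9*(-⅙)*(-8 + 6 - √6)/(-73) = -1/2627 + 9*(-⅙)*(-1/73)*(-2 - √6) = -1/2627 + (-3/73 - 3*√6/146) = -7954/191771 - 3*√6/146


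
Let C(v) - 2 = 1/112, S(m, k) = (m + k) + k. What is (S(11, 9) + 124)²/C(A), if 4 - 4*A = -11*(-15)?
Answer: 291312/25 ≈ 11652.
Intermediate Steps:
S(m, k) = m + 2*k (S(m, k) = (k + m) + k = m + 2*k)
A = -161/4 (A = 1 - (-11)*(-15)/4 = 1 - ¼*165 = 1 - 165/4 = -161/4 ≈ -40.250)
C(v) = 225/112 (C(v) = 2 + 1/112 = 225/112)
(S(11, 9) + 124)²/C(A) = ((11 + 2*9) + 124)²/(225/112) = ((11 + 18) + 124)²*(112/225) = (29 + 124)²*(112/225) = 153²*(112/225) = 23409*(112/225) = 291312/25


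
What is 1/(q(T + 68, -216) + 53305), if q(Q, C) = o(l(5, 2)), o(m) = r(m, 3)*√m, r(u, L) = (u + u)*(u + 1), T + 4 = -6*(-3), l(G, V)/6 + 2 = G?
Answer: 53305/2833001617 - 2052*√2/2833001617 ≈ 1.7791e-5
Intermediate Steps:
l(G, V) = -12 + 6*G
T = 14 (T = -4 - 6*(-3) = -4 + 18 = 14)
r(u, L) = 2*u*(1 + u) (r(u, L) = (2*u)*(1 + u) = 2*u*(1 + u))
o(m) = 2*m^(3/2)*(1 + m) (o(m) = (2*m*(1 + m))*√m = 2*m^(3/2)*(1 + m))
q(Q, C) = 2052*√2 (q(Q, C) = 2*(-12 + 6*5)^(3/2)*(1 + (-12 + 6*5)) = 2*(-12 + 30)^(3/2)*(1 + (-12 + 30)) = 2*18^(3/2)*(1 + 18) = 2*(54*√2)*19 = 2052*√2)
1/(q(T + 68, -216) + 53305) = 1/(2052*√2 + 53305) = 1/(53305 + 2052*√2)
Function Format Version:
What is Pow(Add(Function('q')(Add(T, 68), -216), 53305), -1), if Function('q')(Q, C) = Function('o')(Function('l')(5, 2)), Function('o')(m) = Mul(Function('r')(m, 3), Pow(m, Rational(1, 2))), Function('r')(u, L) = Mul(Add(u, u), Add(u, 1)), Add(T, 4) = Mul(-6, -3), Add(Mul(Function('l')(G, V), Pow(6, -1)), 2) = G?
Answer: Add(Rational(53305, 2833001617), Mul(Rational(-2052, 2833001617), Pow(2, Rational(1, 2)))) ≈ 1.7791e-5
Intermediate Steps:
Function('l')(G, V) = Add(-12, Mul(6, G))
T = 14 (T = Add(-4, Mul(-6, -3)) = Add(-4, 18) = 14)
Function('r')(u, L) = Mul(2, u, Add(1, u)) (Function('r')(u, L) = Mul(Mul(2, u), Add(1, u)) = Mul(2, u, Add(1, u)))
Function('o')(m) = Mul(2, Pow(m, Rational(3, 2)), Add(1, m)) (Function('o')(m) = Mul(Mul(2, m, Add(1, m)), Pow(m, Rational(1, 2))) = Mul(2, Pow(m, Rational(3, 2)), Add(1, m)))
Function('q')(Q, C) = Mul(2052, Pow(2, Rational(1, 2))) (Function('q')(Q, C) = Mul(2, Pow(Add(-12, Mul(6, 5)), Rational(3, 2)), Add(1, Add(-12, Mul(6, 5)))) = Mul(2, Pow(Add(-12, 30), Rational(3, 2)), Add(1, Add(-12, 30))) = Mul(2, Pow(18, Rational(3, 2)), Add(1, 18)) = Mul(2, Mul(54, Pow(2, Rational(1, 2))), 19) = Mul(2052, Pow(2, Rational(1, 2))))
Pow(Add(Function('q')(Add(T, 68), -216), 53305), -1) = Pow(Add(Mul(2052, Pow(2, Rational(1, 2))), 53305), -1) = Pow(Add(53305, Mul(2052, Pow(2, Rational(1, 2)))), -1)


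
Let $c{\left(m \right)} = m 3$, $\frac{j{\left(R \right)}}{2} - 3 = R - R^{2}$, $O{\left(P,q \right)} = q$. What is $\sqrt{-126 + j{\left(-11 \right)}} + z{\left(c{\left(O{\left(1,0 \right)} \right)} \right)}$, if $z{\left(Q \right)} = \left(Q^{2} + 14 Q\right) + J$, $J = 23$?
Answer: $23 + 8 i \sqrt{6} \approx 23.0 + 19.596 i$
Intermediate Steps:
$j{\left(R \right)} = 6 - 2 R^{2} + 2 R$ ($j{\left(R \right)} = 6 + 2 \left(R - R^{2}\right) = 6 - \left(- 2 R + 2 R^{2}\right) = 6 - 2 R^{2} + 2 R$)
$c{\left(m \right)} = 3 m$
$z{\left(Q \right)} = 23 + Q^{2} + 14 Q$ ($z{\left(Q \right)} = \left(Q^{2} + 14 Q\right) + 23 = 23 + Q^{2} + 14 Q$)
$\sqrt{-126 + j{\left(-11 \right)}} + z{\left(c{\left(O{\left(1,0 \right)} \right)} \right)} = \sqrt{-126 + \left(6 - 2 \left(-11\right)^{2} + 2 \left(-11\right)\right)} + \left(23 + \left(3 \cdot 0\right)^{2} + 14 \cdot 3 \cdot 0\right) = \sqrt{-126 - 258} + \left(23 + 0^{2} + 14 \cdot 0\right) = \sqrt{-126 - 258} + \left(23 + 0 + 0\right) = \sqrt{-126 - 258} + 23 = \sqrt{-384} + 23 = 8 i \sqrt{6} + 23 = 23 + 8 i \sqrt{6}$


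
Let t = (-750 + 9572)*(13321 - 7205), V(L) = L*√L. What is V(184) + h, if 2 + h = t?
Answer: 53955350 + 368*√46 ≈ 5.3958e+7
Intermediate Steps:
V(L) = L^(3/2)
t = 53955352 (t = 8822*6116 = 53955352)
h = 53955350 (h = -2 + 53955352 = 53955350)
V(184) + h = 184^(3/2) + 53955350 = 368*√46 + 53955350 = 53955350 + 368*√46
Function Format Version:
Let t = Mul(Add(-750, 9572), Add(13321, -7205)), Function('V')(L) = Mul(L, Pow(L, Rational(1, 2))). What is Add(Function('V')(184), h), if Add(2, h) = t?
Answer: Add(53955350, Mul(368, Pow(46, Rational(1, 2)))) ≈ 5.3958e+7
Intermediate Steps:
Function('V')(L) = Pow(L, Rational(3, 2))
t = 53955352 (t = Mul(8822, 6116) = 53955352)
h = 53955350 (h = Add(-2, 53955352) = 53955350)
Add(Function('V')(184), h) = Add(Pow(184, Rational(3, 2)), 53955350) = Add(Mul(368, Pow(46, Rational(1, 2))), 53955350) = Add(53955350, Mul(368, Pow(46, Rational(1, 2))))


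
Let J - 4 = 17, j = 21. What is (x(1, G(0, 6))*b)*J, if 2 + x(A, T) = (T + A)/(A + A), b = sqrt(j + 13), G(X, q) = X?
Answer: -63*sqrt(34)/2 ≈ -183.68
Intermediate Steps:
J = 21 (J = 4 + 17 = 21)
b = sqrt(34) (b = sqrt(21 + 13) = sqrt(34) ≈ 5.8309)
x(A, T) = -2 + (A + T)/(2*A) (x(A, T) = -2 + (T + A)/(A + A) = -2 + (A + T)/((2*A)) = -2 + (A + T)*(1/(2*A)) = -2 + (A + T)/(2*A))
(x(1, G(0, 6))*b)*J = (((1/2)*(0 - 3*1)/1)*sqrt(34))*21 = (((1/2)*1*(0 - 3))*sqrt(34))*21 = (((1/2)*1*(-3))*sqrt(34))*21 = -3*sqrt(34)/2*21 = -63*sqrt(34)/2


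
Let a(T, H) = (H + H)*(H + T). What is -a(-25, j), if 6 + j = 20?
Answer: 308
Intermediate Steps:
j = 14 (j = -6 + 20 = 14)
a(T, H) = 2*H*(H + T) (a(T, H) = (2*H)*(H + T) = 2*H*(H + T))
-a(-25, j) = -2*14*(14 - 25) = -2*14*(-11) = -1*(-308) = 308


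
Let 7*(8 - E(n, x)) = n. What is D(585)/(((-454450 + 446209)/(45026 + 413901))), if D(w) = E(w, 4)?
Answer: 34681769/8241 ≈ 4208.4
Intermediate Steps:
E(n, x) = 8 - n/7
D(w) = 8 - w/7
D(585)/(((-454450 + 446209)/(45026 + 413901))) = (8 - ⅐*585)/(((-454450 + 446209)/(45026 + 413901))) = (8 - 585/7)/((-8241/458927)) = -529/(7*((-8241*1/458927))) = -529/(7*(-8241/458927)) = -529/7*(-458927/8241) = 34681769/8241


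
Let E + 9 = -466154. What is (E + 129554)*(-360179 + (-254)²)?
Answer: 99522826767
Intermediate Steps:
E = -466163 (E = -9 - 466154 = -466163)
(E + 129554)*(-360179 + (-254)²) = (-466163 + 129554)*(-360179 + (-254)²) = -336609*(-360179 + 64516) = -336609*(-295663) = 99522826767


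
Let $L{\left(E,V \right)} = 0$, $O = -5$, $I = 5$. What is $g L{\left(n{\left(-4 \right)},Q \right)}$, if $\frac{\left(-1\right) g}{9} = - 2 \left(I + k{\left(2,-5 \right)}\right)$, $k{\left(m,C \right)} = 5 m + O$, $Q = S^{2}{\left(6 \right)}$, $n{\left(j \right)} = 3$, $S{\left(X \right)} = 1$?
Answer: $0$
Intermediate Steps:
$Q = 1$ ($Q = 1^{2} = 1$)
$k{\left(m,C \right)} = -5 + 5 m$ ($k{\left(m,C \right)} = 5 m - 5 = -5 + 5 m$)
$g = 180$ ($g = - 9 \left(- 2 \left(5 + \left(-5 + 5 \cdot 2\right)\right)\right) = - 9 \left(- 2 \left(5 + \left(-5 + 10\right)\right)\right) = - 9 \left(- 2 \left(5 + 5\right)\right) = - 9 \left(\left(-2\right) 10\right) = \left(-9\right) \left(-20\right) = 180$)
$g L{\left(n{\left(-4 \right)},Q \right)} = 180 \cdot 0 = 0$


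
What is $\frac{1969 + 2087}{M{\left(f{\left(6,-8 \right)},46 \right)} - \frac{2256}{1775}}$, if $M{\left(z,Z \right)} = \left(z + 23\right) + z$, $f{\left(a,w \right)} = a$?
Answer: $\frac{7199400}{59869} \approx 120.25$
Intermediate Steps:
$M{\left(z,Z \right)} = 23 + 2 z$ ($M{\left(z,Z \right)} = \left(23 + z\right) + z = 23 + 2 z$)
$\frac{1969 + 2087}{M{\left(f{\left(6,-8 \right)},46 \right)} - \frac{2256}{1775}} = \frac{1969 + 2087}{\left(23 + 2 \cdot 6\right) - \frac{2256}{1775}} = \frac{4056}{\left(23 + 12\right) - \frac{2256}{1775}} = \frac{4056}{35 - \frac{2256}{1775}} = \frac{4056}{\frac{59869}{1775}} = 4056 \cdot \frac{1775}{59869} = \frac{7199400}{59869}$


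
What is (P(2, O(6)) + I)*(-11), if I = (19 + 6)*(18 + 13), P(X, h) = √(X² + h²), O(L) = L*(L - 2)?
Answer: -8525 - 22*√145 ≈ -8789.9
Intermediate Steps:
O(L) = L*(-2 + L)
I = 775 (I = 25*31 = 775)
(P(2, O(6)) + I)*(-11) = (√(2² + (6*(-2 + 6))²) + 775)*(-11) = (√(4 + (6*4)²) + 775)*(-11) = (√(4 + 24²) + 775)*(-11) = (√(4 + 576) + 775)*(-11) = (√580 + 775)*(-11) = (2*√145 + 775)*(-11) = (775 + 2*√145)*(-11) = -8525 - 22*√145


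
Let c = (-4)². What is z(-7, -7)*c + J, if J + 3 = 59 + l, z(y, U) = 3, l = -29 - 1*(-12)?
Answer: 87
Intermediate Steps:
l = -17 (l = -29 + 12 = -17)
c = 16
J = 39 (J = -3 + (59 - 17) = -3 + 42 = 39)
z(-7, -7)*c + J = 3*16 + 39 = 48 + 39 = 87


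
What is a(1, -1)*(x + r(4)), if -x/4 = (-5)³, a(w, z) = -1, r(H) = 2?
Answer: -502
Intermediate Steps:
x = 500 (x = -4*(-5)³ = -4*(-125) = 500)
a(1, -1)*(x + r(4)) = -(500 + 2) = -1*502 = -502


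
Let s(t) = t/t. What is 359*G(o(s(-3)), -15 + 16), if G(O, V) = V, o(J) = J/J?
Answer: 359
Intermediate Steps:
s(t) = 1
o(J) = 1
359*G(o(s(-3)), -15 + 16) = 359*(-15 + 16) = 359*1 = 359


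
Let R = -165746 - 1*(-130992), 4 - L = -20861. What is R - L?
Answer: -55619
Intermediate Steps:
L = 20865 (L = 4 - 1*(-20861) = 4 + 20861 = 20865)
R = -34754 (R = -165746 + 130992 = -34754)
R - L = -34754 - 1*20865 = -34754 - 20865 = -55619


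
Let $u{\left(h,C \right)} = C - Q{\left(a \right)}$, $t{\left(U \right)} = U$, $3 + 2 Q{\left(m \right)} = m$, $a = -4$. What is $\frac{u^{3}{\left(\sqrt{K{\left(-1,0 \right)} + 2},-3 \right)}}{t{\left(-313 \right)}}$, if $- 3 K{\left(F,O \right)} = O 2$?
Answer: $- \frac{1}{2504} \approx -0.00039936$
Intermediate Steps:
$K{\left(F,O \right)} = - \frac{2 O}{3}$ ($K{\left(F,O \right)} = - \frac{O 2}{3} = - \frac{2 O}{3}$)
$Q{\left(m \right)} = - \frac{3}{2} + \frac{m}{2}$
$u{\left(h,C \right)} = \frac{7}{2} + C$ ($u{\left(h,C \right)} = C - \left(- \frac{3}{2} + \frac{1}{2} \left(-4\right)\right) = C - \left(- \frac{3}{2} - 2\right) = C - - \frac{7}{2} = C + \frac{7}{2} = \frac{7}{2} + C$)
$\frac{u^{3}{\left(\sqrt{K{\left(-1,0 \right)} + 2},-3 \right)}}{t{\left(-313 \right)}} = \frac{\left(\frac{7}{2} - 3\right)^{3}}{-313} = \left(\frac{1}{2}\right)^{3} \left(- \frac{1}{313}\right) = \frac{1}{8} \left(- \frac{1}{313}\right) = - \frac{1}{2504}$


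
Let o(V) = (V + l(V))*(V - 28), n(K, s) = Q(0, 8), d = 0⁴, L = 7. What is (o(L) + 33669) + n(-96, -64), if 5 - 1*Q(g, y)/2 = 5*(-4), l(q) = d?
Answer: 33572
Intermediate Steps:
d = 0
l(q) = 0
Q(g, y) = 50 (Q(g, y) = 10 - 10*(-4) = 10 - 2*(-20) = 10 + 40 = 50)
n(K, s) = 50
o(V) = V*(-28 + V) (o(V) = (V + 0)*(V - 28) = V*(-28 + V))
(o(L) + 33669) + n(-96, -64) = (7*(-28 + 7) + 33669) + 50 = (7*(-21) + 33669) + 50 = (-147 + 33669) + 50 = 33522 + 50 = 33572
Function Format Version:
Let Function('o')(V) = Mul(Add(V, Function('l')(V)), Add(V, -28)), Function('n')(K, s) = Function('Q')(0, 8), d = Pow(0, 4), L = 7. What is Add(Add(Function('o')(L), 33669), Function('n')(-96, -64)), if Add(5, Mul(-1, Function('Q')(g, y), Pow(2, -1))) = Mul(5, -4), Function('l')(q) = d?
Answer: 33572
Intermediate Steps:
d = 0
Function('l')(q) = 0
Function('Q')(g, y) = 50 (Function('Q')(g, y) = Add(10, Mul(-2, Mul(5, -4))) = Add(10, Mul(-2, -20)) = Add(10, 40) = 50)
Function('n')(K, s) = 50
Function('o')(V) = Mul(V, Add(-28, V)) (Function('o')(V) = Mul(Add(V, 0), Add(V, -28)) = Mul(V, Add(-28, V)))
Add(Add(Function('o')(L), 33669), Function('n')(-96, -64)) = Add(Add(Mul(7, Add(-28, 7)), 33669), 50) = Add(Add(Mul(7, -21), 33669), 50) = Add(Add(-147, 33669), 50) = Add(33522, 50) = 33572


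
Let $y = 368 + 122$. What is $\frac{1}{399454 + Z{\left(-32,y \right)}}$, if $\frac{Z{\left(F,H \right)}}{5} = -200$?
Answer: $\frac{1}{398454} \approx 2.5097 \cdot 10^{-6}$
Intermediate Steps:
$y = 490$
$Z{\left(F,H \right)} = -1000$ ($Z{\left(F,H \right)} = 5 \left(-200\right) = -1000$)
$\frac{1}{399454 + Z{\left(-32,y \right)}} = \frac{1}{399454 - 1000} = \frac{1}{398454}$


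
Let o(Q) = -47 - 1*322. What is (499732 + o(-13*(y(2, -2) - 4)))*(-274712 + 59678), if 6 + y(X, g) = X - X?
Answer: -107380023342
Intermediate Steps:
y(X, g) = -6 (y(X, g) = -6 + (X - X) = -6 + 0 = -6)
o(Q) = -369 (o(Q) = -47 - 322 = -369)
(499732 + o(-13*(y(2, -2) - 4)))*(-274712 + 59678) = (499732 - 369)*(-274712 + 59678) = 499363*(-215034) = -107380023342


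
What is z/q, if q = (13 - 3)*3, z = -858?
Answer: -143/5 ≈ -28.600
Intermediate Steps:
q = 30 (q = 10*3 = 30)
z/q = -858/30 = -858*1/30 = -143/5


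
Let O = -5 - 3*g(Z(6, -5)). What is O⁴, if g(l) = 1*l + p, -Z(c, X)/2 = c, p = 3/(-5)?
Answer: 723394816/625 ≈ 1.1574e+6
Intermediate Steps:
p = -⅗ (p = 3*(-⅕) = -⅗ ≈ -0.60000)
Z(c, X) = -2*c
g(l) = -⅗ + l (g(l) = 1*l - ⅗ = l - ⅗ = -⅗ + l)
O = 164/5 (O = -5 - 3*(-⅗ - 2*6) = -5 - 3*(-⅗ - 12) = -5 - 3*(-63/5) = -5 + 189/5 = 164/5 ≈ 32.800)
O⁴ = (164/5)⁴ = 723394816/625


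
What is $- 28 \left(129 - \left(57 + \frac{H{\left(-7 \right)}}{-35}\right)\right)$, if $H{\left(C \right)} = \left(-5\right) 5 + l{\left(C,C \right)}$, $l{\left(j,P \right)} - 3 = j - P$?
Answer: $- \frac{9992}{5} \approx -1998.4$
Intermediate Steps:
$l{\left(j,P \right)} = 3 + j - P$ ($l{\left(j,P \right)} = 3 - \left(P - j\right) = 3 + j - P$)
$H{\left(C \right)} = -22$ ($H{\left(C \right)} = \left(-5\right) 5 + \left(3 + C - C\right) = -25 + 3 = -22$)
$- 28 \left(129 - \left(57 + \frac{H{\left(-7 \right)}}{-35}\right)\right) = - 28 \left(129 - \left(57 - \frac{22}{-35}\right)\right) = - 28 \left(129 - \left(57 - - \frac{22}{35}\right)\right) = - 28 \left(129 - \frac{2017}{35}\right) = \left(-28\right) \frac{2498}{35} = - \frac{9992}{5}$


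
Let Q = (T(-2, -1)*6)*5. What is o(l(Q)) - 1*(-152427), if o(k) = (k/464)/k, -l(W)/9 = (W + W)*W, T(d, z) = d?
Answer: 70726129/464 ≈ 1.5243e+5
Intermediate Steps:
Q = -60 (Q = -2*6*5 = -12*5 = -60)
l(W) = -18*W² (l(W) = -9*(W + W)*W = -9*2*W*W = -18*W²)
o(k) = 1/464 (o(k) = (k*(1/464))/k = (k/464)/k = 1/464)
o(l(Q)) - 1*(-152427) = 1/464 - 1*(-152427) = 1/464 + 152427 = 70726129/464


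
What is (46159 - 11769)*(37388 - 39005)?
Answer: -55608630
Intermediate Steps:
(46159 - 11769)*(37388 - 39005) = 34390*(-1617) = -55608630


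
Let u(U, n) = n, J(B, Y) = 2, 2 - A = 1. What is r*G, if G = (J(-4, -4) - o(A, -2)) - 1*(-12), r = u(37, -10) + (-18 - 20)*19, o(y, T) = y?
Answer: -9516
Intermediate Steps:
A = 1 (A = 2 - 1*1 = 2 - 1 = 1)
r = -732 (r = -10 + (-18 - 20)*19 = -10 - 38*19 = -10 - 722 = -732)
G = 13 (G = (2 - 1*1) - 1*(-12) = (2 - 1) + 12 = 1 + 12 = 13)
r*G = -732*13 = -9516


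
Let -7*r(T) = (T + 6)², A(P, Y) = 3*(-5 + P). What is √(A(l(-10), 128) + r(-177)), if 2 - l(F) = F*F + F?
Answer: 3*I*√24262/7 ≈ 66.755*I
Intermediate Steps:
l(F) = 2 - F - F² (l(F) = 2 - (F*F + F) = 2 - (F² + F) = 2 - (F + F²) = 2 + (-F - F²) = 2 - F - F²)
A(P, Y) = -15 + 3*P
r(T) = -(6 + T)²/7 (r(T) = -(T + 6)²/7 = -(6 + T)²/7)
√(A(l(-10), 128) + r(-177)) = √((-15 + 3*(2 - 1*(-10) - 1*(-10)²)) - (6 - 177)²/7) = √((-15 + 3*(2 + 10 - 1*100)) - ⅐*(-171)²) = √((-15 + 3*(2 + 10 - 100)) - ⅐*29241) = √((-15 + 3*(-88)) - 29241/7) = √((-15 - 264) - 29241/7) = √(-279 - 29241/7) = √(-31194/7) = 3*I*√24262/7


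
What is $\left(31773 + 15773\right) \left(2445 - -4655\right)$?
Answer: $337576600$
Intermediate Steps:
$\left(31773 + 15773\right) \left(2445 - -4655\right) = 47546 \left(2445 + 4655\right) = 47546 \cdot 7100 = 337576600$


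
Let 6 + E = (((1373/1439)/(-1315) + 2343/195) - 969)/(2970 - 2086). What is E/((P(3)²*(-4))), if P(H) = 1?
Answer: 154018392397/86984556880 ≈ 1.7706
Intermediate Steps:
E = -154018392397/21746139220 (E = -6 + (((1373/1439)/(-1315) + 2343/195) - 969)/(2970 - 2086) = -6 + (((1373*(1/1439))*(-1/1315) + 2343*(1/195)) - 969)/884 = -6 + (((1373/1439)*(-1/1315) + 781/65) - 969)*(1/884) = -6 + ((-1373/1892285 + 781/65) - 969)*(1/884) = -6 + (295557068/24599705 - 969)*(1/884) = -6 - 23541557077/24599705*1/884 = -6 - 23541557077/21746139220 = -154018392397/21746139220 ≈ -7.0826)
E/((P(3)²*(-4))) = -154018392397/(21746139220*(1²*(-4))) = -154018392397/(21746139220*(1*(-4))) = -154018392397/21746139220/(-4) = -154018392397/21746139220*(-¼) = 154018392397/86984556880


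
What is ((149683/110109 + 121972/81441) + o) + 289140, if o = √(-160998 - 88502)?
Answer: 864285305892937/2989129023 + 10*I*√2495 ≈ 2.8914e+5 + 499.5*I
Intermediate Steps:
o = 10*I*√2495 (o = √(-249500) = 10*I*√2495 ≈ 499.5*I)
((149683/110109 + 121972/81441) + o) + 289140 = ((149683/110109 + 121972/81441) + 10*I*√2495) + 289140 = (8540182717/2989129023 + 10*I*√2495) + 289140 = 864285305892937/2989129023 + 10*I*√2495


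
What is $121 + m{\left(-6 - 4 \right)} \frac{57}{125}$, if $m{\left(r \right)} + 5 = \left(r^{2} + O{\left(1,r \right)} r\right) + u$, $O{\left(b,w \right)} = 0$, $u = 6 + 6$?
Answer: $\frac{21224}{125} \approx 169.79$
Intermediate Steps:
$u = 12$
$m{\left(r \right)} = 7 + r^{2}$ ($m{\left(r \right)} = -5 + \left(\left(r^{2} + 0 r\right) + 12\right) = -5 + \left(\left(r^{2} + 0\right) + 12\right) = -5 + \left(r^{2} + 12\right) = -5 + \left(12 + r^{2}\right) = 7 + r^{2}$)
$121 + m{\left(-6 - 4 \right)} \frac{57}{125} = 121 + \left(7 + \left(-6 - 4\right)^{2}\right) \frac{57}{125} = 121 + \left(7 + \left(-6 - 4\right)^{2}\right) 57 \cdot \frac{1}{125} = 121 + \left(7 + \left(-10\right)^{2}\right) \frac{57}{125} = 121 + \left(7 + 100\right) \frac{57}{125} = 121 + 107 \cdot \frac{57}{125} = 121 + \frac{6099}{125} = \frac{21224}{125}$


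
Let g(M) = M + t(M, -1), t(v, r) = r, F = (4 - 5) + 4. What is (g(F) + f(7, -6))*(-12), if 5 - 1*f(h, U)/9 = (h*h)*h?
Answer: 36480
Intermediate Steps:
F = 3 (F = -1 + 4 = 3)
f(h, U) = 45 - 9*h³ (f(h, U) = 45 - 9*h*h*h = 45 - 9*h²*h = 45 - 9*h³)
g(M) = -1 + M (g(M) = M - 1 = -1 + M)
(g(F) + f(7, -6))*(-12) = ((-1 + 3) + (45 - 9*7³))*(-12) = (2 + (45 - 9*343))*(-12) = (2 + (45 - 3087))*(-12) = (2 - 3042)*(-12) = -3040*(-12) = 36480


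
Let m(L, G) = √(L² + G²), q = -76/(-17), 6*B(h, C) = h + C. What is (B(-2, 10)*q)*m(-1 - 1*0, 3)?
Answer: 304*√10/51 ≈ 18.850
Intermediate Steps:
B(h, C) = C/6 + h/6 (B(h, C) = (h + C)/6 = (C + h)/6 = C/6 + h/6)
q = 76/17 (q = -76*(-1/17) = 76/17 ≈ 4.4706)
m(L, G) = √(G² + L²)
(B(-2, 10)*q)*m(-1 - 1*0, 3) = (((⅙)*10 + (⅙)*(-2))*(76/17))*√(3² + (-1 - 1*0)²) = ((5/3 - ⅓)*(76/17))*√(9 + (-1 + 0)²) = ((4/3)*(76/17))*√(9 + (-1)²) = 304*√(9 + 1)/51 = 304*√10/51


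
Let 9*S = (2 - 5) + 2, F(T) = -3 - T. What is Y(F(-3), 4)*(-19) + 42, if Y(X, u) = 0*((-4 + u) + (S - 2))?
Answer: 42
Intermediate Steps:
S = -⅑ (S = ((2 - 5) + 2)/9 = (-3 + 2)/9 = (⅑)*(-1) = -⅑ ≈ -0.11111)
Y(X, u) = 0 (Y(X, u) = 0*((-4 + u) + (-⅑ - 2)) = 0*((-4 + u) - 19/9) = 0*(-55/9 + u) = 0)
Y(F(-3), 4)*(-19) + 42 = 0*(-19) + 42 = 0 + 42 = 42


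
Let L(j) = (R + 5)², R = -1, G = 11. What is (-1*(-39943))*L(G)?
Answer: 639088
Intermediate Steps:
L(j) = 16 (L(j) = (-1 + 5)² = 4² = 16)
(-1*(-39943))*L(G) = -1*(-39943)*16 = 39943*16 = 639088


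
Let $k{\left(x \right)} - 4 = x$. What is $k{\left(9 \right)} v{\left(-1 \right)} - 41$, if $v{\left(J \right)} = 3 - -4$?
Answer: $50$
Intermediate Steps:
$k{\left(x \right)} = 4 + x$
$v{\left(J \right)} = 7$ ($v{\left(J \right)} = 3 + 4 = 7$)
$k{\left(9 \right)} v{\left(-1 \right)} - 41 = \left(4 + 9\right) 7 - 41 = 13 \cdot 7 - 41 = 91 - 41 = 50$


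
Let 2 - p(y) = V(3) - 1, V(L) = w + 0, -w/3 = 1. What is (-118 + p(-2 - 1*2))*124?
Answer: -13888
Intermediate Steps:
w = -3 (w = -3*1 = -3)
V(L) = -3 (V(L) = -3 + 0 = -3)
p(y) = 6 (p(y) = 2 - (-3 - 1) = 2 - 1*(-4) = 2 + 4 = 6)
(-118 + p(-2 - 1*2))*124 = (-118 + 6)*124 = -112*124 = -13888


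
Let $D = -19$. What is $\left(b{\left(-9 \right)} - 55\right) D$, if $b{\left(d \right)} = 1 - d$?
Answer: $855$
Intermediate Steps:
$\left(b{\left(-9 \right)} - 55\right) D = \left(\left(1 - -9\right) - 55\right) \left(-19\right) = \left(\left(1 + 9\right) - 55\right) \left(-19\right) = \left(10 - 55\right) \left(-19\right) = \left(-45\right) \left(-19\right) = 855$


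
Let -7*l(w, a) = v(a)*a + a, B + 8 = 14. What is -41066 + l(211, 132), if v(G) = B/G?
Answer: -287600/7 ≈ -41086.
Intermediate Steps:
B = 6 (B = -8 + 14 = 6)
v(G) = 6/G
l(w, a) = -6/7 - a/7 (l(w, a) = -((6/a)*a + a)/7 = -(6 + a)/7 = -6/7 - a/7)
-41066 + l(211, 132) = -41066 + (-6/7 - ⅐*132) = -41066 + (-6/7 - 132/7) = -41066 - 138/7 = -287600/7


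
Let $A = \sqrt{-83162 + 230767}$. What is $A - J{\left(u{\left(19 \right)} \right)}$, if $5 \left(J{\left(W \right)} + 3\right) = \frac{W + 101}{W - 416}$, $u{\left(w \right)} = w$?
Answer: $\frac{1215}{397} + \sqrt{147605} \approx 387.25$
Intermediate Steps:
$J{\left(W \right)} = -3 + \frac{101 + W}{5 \left(-416 + W\right)}$ ($J{\left(W \right)} = -3 + \frac{\left(W + 101\right) \frac{1}{W - 416}}{5} = -3 + \frac{\left(101 + W\right) \frac{1}{-416 + W}}{5} = -3 + \frac{\frac{1}{-416 + W} \left(101 + W\right)}{5} = -3 + \frac{101 + W}{5 \left(-416 + W\right)}$)
$A = \sqrt{147605} \approx 384.19$
$A - J{\left(u{\left(19 \right)} \right)} = \sqrt{147605} - \frac{6341 - 266}{5 \left(-416 + 19\right)} = \sqrt{147605} - \frac{6341 - 266}{5 \left(-397\right)} = \sqrt{147605} - \frac{1}{5} \left(- \frac{1}{397}\right) 6075 = \sqrt{147605} - - \frac{1215}{397} = \sqrt{147605} + \frac{1215}{397} = \frac{1215}{397} + \sqrt{147605}$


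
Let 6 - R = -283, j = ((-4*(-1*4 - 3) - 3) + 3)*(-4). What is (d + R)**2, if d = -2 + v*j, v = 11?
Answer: 893025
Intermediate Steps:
j = -112 (j = ((-4*(-4 - 3) - 3) + 3)*(-4) = ((-4*(-7) - 3) + 3)*(-4) = ((28 - 3) + 3)*(-4) = (25 + 3)*(-4) = 28*(-4) = -112)
R = 289 (R = 6 - 1*(-283) = 6 + 283 = 289)
d = -1234 (d = -2 + 11*(-112) = -2 - 1232 = -1234)
(d + R)**2 = (-1234 + 289)**2 = (-945)**2 = 893025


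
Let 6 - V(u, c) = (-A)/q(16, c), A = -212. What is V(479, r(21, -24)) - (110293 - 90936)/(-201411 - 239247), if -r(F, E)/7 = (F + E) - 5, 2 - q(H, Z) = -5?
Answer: -74776361/3084606 ≈ -24.242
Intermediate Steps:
q(H, Z) = 7 (q(H, Z) = 2 - 1*(-5) = 2 + 5 = 7)
r(F, E) = 35 - 7*E - 7*F (r(F, E) = -7*((F + E) - 5) = -7*((E + F) - 5) = -7*(-5 + E + F) = 35 - 7*E - 7*F)
V(u, c) = -170/7 (V(u, c) = 6 - (-1*(-212))/7 = 6 - 212/7 = -170/7)
V(479, r(21, -24)) - (110293 - 90936)/(-201411 - 239247) = -170/7 - (110293 - 90936)/(-201411 - 239247) = -170/7 - 19357/(-440658) = -170/7 - 19357*(-1)/440658 = -170/7 - 1*(-19357/440658) = -170/7 + 19357/440658 = -74776361/3084606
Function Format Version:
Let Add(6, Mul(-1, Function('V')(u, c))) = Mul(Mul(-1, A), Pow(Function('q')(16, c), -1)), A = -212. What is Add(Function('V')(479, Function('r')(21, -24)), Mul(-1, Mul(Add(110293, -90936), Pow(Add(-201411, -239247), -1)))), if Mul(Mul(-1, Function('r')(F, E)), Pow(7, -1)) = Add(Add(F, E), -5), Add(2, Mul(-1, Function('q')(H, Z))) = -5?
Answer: Rational(-74776361, 3084606) ≈ -24.242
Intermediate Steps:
Function('q')(H, Z) = 7 (Function('q')(H, Z) = Add(2, Mul(-1, -5)) = Add(2, 5) = 7)
Function('r')(F, E) = Add(35, Mul(-7, E), Mul(-7, F)) (Function('r')(F, E) = Mul(-7, Add(Add(F, E), -5)) = Mul(-7, Add(Add(E, F), -5)) = Mul(-7, Add(-5, E, F)) = Add(35, Mul(-7, E), Mul(-7, F)))
Function('V')(u, c) = Rational(-170, 7) (Function('V')(u, c) = Add(6, Mul(-1, Mul(Mul(-1, -212), Pow(7, -1)))) = Add(6, Mul(-1, Mul(212, Rational(1, 7)))) = Add(6, Mul(-1, Rational(212, 7))) = Add(6, Rational(-212, 7)) = Rational(-170, 7))
Add(Function('V')(479, Function('r')(21, -24)), Mul(-1, Mul(Add(110293, -90936), Pow(Add(-201411, -239247), -1)))) = Add(Rational(-170, 7), Mul(-1, Mul(Add(110293, -90936), Pow(Add(-201411, -239247), -1)))) = Add(Rational(-170, 7), Mul(-1, Mul(19357, Pow(-440658, -1)))) = Add(Rational(-170, 7), Mul(-1, Mul(19357, Rational(-1, 440658)))) = Add(Rational(-170, 7), Mul(-1, Rational(-19357, 440658))) = Add(Rational(-170, 7), Rational(19357, 440658)) = Rational(-74776361, 3084606)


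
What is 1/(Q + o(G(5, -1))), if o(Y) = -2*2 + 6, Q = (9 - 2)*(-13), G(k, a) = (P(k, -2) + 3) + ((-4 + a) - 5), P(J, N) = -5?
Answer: -1/89 ≈ -0.011236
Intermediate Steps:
G(k, a) = -11 + a (G(k, a) = (-5 + 3) + ((-4 + a) - 5) = -2 + (-9 + a) = -11 + a)
Q = -91 (Q = 7*(-13) = -91)
o(Y) = 2 (o(Y) = -4 + 6 = 2)
1/(Q + o(G(5, -1))) = 1/(-91 + 2) = 1/(-89) = -1/89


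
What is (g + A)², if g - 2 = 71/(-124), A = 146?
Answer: 334194961/15376 ≈ 21735.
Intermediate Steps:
g = 177/124 (g = 2 + 71/(-124) = 2 + 71*(-1/124) = 2 - 71/124 = 177/124 ≈ 1.4274)
(g + A)² = (177/124 + 146)² = (18281/124)² = 334194961/15376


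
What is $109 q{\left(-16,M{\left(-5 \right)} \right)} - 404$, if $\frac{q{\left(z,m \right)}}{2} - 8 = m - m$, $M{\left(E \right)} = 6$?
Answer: $1340$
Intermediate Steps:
$q{\left(z,m \right)} = 16$ ($q{\left(z,m \right)} = 16 + 2 \left(m - m\right) = 16 + 2 \cdot 0 = 16 + 0 = 16$)
$109 q{\left(-16,M{\left(-5 \right)} \right)} - 404 = 109 \cdot 16 - 404 = 1744 - 404 = 1340$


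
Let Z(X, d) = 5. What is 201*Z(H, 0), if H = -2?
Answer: 1005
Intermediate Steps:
201*Z(H, 0) = 201*5 = 1005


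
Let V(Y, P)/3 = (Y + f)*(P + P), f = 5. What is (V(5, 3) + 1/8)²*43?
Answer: 89288683/64 ≈ 1.3951e+6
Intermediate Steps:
V(Y, P) = 6*P*(5 + Y) (V(Y, P) = 3*((Y + 5)*(P + P)) = 3*((5 + Y)*(2*P)) = 3*(2*P*(5 + Y)) = 6*P*(5 + Y))
(V(5, 3) + 1/8)²*43 = (6*3*(5 + 5) + 1/8)²*43 = (6*3*10 + 1*(⅛))²*43 = (180 + ⅛)²*43 = (1441/8)²*43 = (2076481/64)*43 = 89288683/64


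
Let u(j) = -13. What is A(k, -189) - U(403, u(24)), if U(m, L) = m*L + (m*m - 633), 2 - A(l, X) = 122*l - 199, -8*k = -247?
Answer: -640411/4 ≈ -1.6010e+5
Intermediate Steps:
k = 247/8 (k = -⅛*(-247) = 247/8 ≈ 30.875)
A(l, X) = 201 - 122*l (A(l, X) = 2 - (122*l - 199) = 2 - (-199 + 122*l) = 2 + (199 - 122*l) = 201 - 122*l)
U(m, L) = -633 + m² + L*m (U(m, L) = L*m + (m² - 633) = L*m + (-633 + m²) = -633 + m² + L*m)
A(k, -189) - U(403, u(24)) = (201 - 122*247/8) - (-633 + 403² - 13*403) = (201 - 15067/4) - (-633 + 162409 - 5239) = -14263/4 - 1*156537 = -14263/4 - 156537 = -640411/4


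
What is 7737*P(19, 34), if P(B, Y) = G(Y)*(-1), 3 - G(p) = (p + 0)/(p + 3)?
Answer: -595749/37 ≈ -16101.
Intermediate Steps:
G(p) = 3 - p/(3 + p) (G(p) = 3 - (p + 0)/(p + 3) = 3 - p/(3 + p))
P(B, Y) = -(9 + 2*Y)/(3 + Y) (P(B, Y) = ((9 + 2*Y)/(3 + Y))*(-1) = -(9 + 2*Y)/(3 + Y))
7737*P(19, 34) = 7737*((-9 - 2*34)/(3 + 34)) = 7737*((-9 - 68)/37) = 7737*((1/37)*(-77)) = 7737*(-77/37) = -595749/37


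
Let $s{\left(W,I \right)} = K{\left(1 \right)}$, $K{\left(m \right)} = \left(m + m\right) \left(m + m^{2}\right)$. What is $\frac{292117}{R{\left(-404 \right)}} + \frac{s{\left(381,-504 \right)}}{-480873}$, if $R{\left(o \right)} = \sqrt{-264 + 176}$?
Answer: $- \frac{4}{480873} - \frac{292117 i \sqrt{22}}{44} \approx -8.3182 \cdot 10^{-6} - 31140.0 i$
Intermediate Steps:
$R{\left(o \right)} = 2 i \sqrt{22}$ ($R{\left(o \right)} = \sqrt{-88} = 2 i \sqrt{22}$)
$K{\left(m \right)} = 2 m \left(m + m^{2}\right)$
$s{\left(W,I \right)} = 4$ ($s{\left(W,I \right)} = 2 \cdot 1^{2} \left(1 + 1\right) = 2 \cdot 1 \cdot 2 = 4$)
$\frac{292117}{R{\left(-404 \right)}} + \frac{s{\left(381,-504 \right)}}{-480873} = \frac{292117}{2 i \sqrt{22}} + \frac{4}{-480873} = 292117 \left(- \frac{i \sqrt{22}}{44}\right) + 4 \left(- \frac{1}{480873}\right) = - \frac{292117 i \sqrt{22}}{44} - \frac{4}{480873} = - \frac{4}{480873} - \frac{292117 i \sqrt{22}}{44}$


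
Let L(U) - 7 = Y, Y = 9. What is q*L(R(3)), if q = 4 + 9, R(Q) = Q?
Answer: 208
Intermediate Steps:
L(U) = 16 (L(U) = 7 + 9 = 16)
q = 13
q*L(R(3)) = 13*16 = 208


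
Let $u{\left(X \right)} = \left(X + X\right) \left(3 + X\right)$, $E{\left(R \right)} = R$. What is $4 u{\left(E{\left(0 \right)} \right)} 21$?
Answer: $0$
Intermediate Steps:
$u{\left(X \right)} = 2 X \left(3 + X\right)$
$4 u{\left(E{\left(0 \right)} \right)} 21 = 4 \cdot 2 \cdot 0 \left(3 + 0\right) 21 = 4 \cdot 2 \cdot 0 \cdot 3 \cdot 21 = 4 \cdot 0 \cdot 21 = 0 \cdot 21 = 0$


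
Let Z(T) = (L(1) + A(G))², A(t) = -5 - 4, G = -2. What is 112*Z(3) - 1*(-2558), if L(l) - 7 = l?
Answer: 2670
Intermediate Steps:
L(l) = 7 + l
A(t) = -9
Z(T) = 1 (Z(T) = ((7 + 1) - 9)² = (8 - 9)² = (-1)² = 1)
112*Z(3) - 1*(-2558) = 112*1 - 1*(-2558) = 112 + 2558 = 2670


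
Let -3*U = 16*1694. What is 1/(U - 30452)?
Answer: -3/118460 ≈ -2.5325e-5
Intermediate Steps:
U = -27104/3 (U = -16*1694/3 = -⅓*27104 = -27104/3 ≈ -9034.7)
1/(U - 30452) = 1/(-27104/3 - 30452) = 1/(-118460/3) = -3/118460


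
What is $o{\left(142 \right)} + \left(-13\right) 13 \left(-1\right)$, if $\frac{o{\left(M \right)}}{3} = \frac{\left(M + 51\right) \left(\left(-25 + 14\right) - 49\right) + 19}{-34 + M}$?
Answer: $- \frac{5477}{36} \approx -152.14$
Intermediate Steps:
$o{\left(M \right)} = \frac{3 \left(-3041 - 60 M\right)}{-34 + M}$ ($o{\left(M \right)} = 3 \frac{\left(M + 51\right) \left(\left(-25 + 14\right) - 49\right) + 19}{-34 + M} = 3 \frac{\left(51 + M\right) \left(-11 - 49\right) + 19}{-34 + M} = 3 \frac{\left(51 + M\right) \left(-60\right) + 19}{-34 + M} = 3 \frac{\left(-3060 - 60 M\right) + 19}{-34 + M} = 3 \frac{-3041 - 60 M}{-34 + M} = \frac{3 \left(-3041 - 60 M\right)}{-34 + M}$)
$o{\left(142 \right)} + \left(-13\right) 13 \left(-1\right) = \frac{3 \left(-3041 - 8520\right)}{-34 + 142} + \left(-13\right) 13 \left(-1\right) = \frac{3 \left(-3041 - 8520\right)}{108} - -169 = 3 \cdot \frac{1}{108} \left(-11561\right) + 169 = - \frac{11561}{36} + 169 = - \frac{5477}{36}$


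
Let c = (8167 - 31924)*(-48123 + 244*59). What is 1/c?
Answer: 1/801252339 ≈ 1.2480e-9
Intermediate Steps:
c = 801252339 (c = -23757*(-48123 + 14396) = -23757*(-33727) = 801252339)
1/c = 1/801252339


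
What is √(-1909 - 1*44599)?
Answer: 2*I*√11627 ≈ 215.66*I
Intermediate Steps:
√(-1909 - 1*44599) = √(-1909 - 44599) = √(-46508) = 2*I*√11627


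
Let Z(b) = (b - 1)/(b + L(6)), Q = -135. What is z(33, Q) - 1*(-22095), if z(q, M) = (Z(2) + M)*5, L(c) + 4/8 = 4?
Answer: 235630/11 ≈ 21421.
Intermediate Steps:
L(c) = 7/2 (L(c) = -1/2 + 4 = 7/2)
Z(b) = (-1 + b)/(7/2 + b) (Z(b) = (b - 1)/(b + 7/2) = (-1 + b)/(7/2 + b))
z(q, M) = 10/11 + 5*M (z(q, M) = (2*(-1 + 2)/(7 + 2*2) + M)*5 = (2*1/(7 + 4) + M)*5 = (2*1/11 + M)*5 = (2*(1/11)*1 + M)*5 = (2/11 + M)*5 = 10/11 + 5*M)
z(33, Q) - 1*(-22095) = (10/11 + 5*(-135)) - 1*(-22095) = (10/11 - 675) + 22095 = -7415/11 + 22095 = 235630/11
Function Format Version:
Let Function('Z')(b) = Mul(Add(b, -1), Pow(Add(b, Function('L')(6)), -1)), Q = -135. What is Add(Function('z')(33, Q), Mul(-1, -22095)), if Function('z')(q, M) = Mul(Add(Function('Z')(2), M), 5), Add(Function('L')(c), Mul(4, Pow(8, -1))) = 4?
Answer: Rational(235630, 11) ≈ 21421.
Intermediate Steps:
Function('L')(c) = Rational(7, 2) (Function('L')(c) = Add(Rational(-1, 2), 4) = Rational(7, 2))
Function('Z')(b) = Mul(Pow(Add(Rational(7, 2), b), -1), Add(-1, b)) (Function('Z')(b) = Mul(Add(b, -1), Pow(Add(b, Rational(7, 2)), -1)) = Mul(Add(-1, b), Pow(Add(Rational(7, 2), b), -1)) = Mul(Pow(Add(Rational(7, 2), b), -1), Add(-1, b)))
Function('z')(q, M) = Add(Rational(10, 11), Mul(5, M)) (Function('z')(q, M) = Mul(Add(Mul(2, Pow(Add(7, Mul(2, 2)), -1), Add(-1, 2)), M), 5) = Mul(Add(Mul(2, Pow(Add(7, 4), -1), 1), M), 5) = Mul(Add(Mul(2, Pow(11, -1), 1), M), 5) = Mul(Add(Mul(2, Rational(1, 11), 1), M), 5) = Mul(Add(Rational(2, 11), M), 5) = Add(Rational(10, 11), Mul(5, M)))
Add(Function('z')(33, Q), Mul(-1, -22095)) = Add(Add(Rational(10, 11), Mul(5, -135)), Mul(-1, -22095)) = Add(Add(Rational(10, 11), -675), 22095) = Add(Rational(-7415, 11), 22095) = Rational(235630, 11)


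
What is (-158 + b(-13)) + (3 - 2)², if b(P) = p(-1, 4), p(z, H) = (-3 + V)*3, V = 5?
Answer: -151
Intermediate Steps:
p(z, H) = 6 (p(z, H) = (-3 + 5)*3 = 2*3 = 6)
b(P) = 6
(-158 + b(-13)) + (3 - 2)² = (-158 + 6) + (3 - 2)² = -152 + 1² = -152 + 1 = -151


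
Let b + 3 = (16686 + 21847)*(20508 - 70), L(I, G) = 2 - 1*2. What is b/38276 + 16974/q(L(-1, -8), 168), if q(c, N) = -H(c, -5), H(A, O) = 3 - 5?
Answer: 1112385863/38276 ≈ 29062.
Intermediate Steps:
L(I, G) = 0 (L(I, G) = 2 - 2 = 0)
H(A, O) = -2
q(c, N) = 2 (q(c, N) = -1*(-2) = 2)
b = 787537451 (b = -3 + (16686 + 21847)*(20508 - 70) = -3 + 38533*20438 = -3 + 787537454 = 787537451)
b/38276 + 16974/q(L(-1, -8), 168) = 787537451/38276 + 16974/2 = 787537451*(1/38276) + 16974*(½) = 787537451/38276 + 8487 = 1112385863/38276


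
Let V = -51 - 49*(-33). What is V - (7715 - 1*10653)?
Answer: 4504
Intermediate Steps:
V = 1566 (V = -51 + 1617 = 1566)
V - (7715 - 1*10653) = 1566 - (7715 - 1*10653) = 1566 - (7715 - 10653) = 1566 - 1*(-2938) = 1566 + 2938 = 4504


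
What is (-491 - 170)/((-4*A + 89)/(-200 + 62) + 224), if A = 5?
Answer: -1322/447 ≈ -2.9575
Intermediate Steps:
(-491 - 170)/((-4*A + 89)/(-200 + 62) + 224) = (-491 - 170)/((-4*5 + 89)/(-200 + 62) + 224) = -661/((-20 + 89)/(-138) + 224) = -661/(69*(-1/138) + 224) = -661/(-1/2 + 224) = -661/447/2 = -661*2/447 = -1322/447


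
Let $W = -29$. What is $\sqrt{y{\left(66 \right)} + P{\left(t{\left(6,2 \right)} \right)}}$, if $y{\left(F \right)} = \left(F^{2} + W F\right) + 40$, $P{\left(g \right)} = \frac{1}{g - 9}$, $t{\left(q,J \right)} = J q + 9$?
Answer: $\frac{\sqrt{89355}}{6} \approx 49.82$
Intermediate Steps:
$t{\left(q,J \right)} = 9 + J q$
$P{\left(g \right)} = \frac{1}{-9 + g}$
$y{\left(F \right)} = 40 + F^{2} - 29 F$ ($y{\left(F \right)} = \left(F^{2} - 29 F\right) + 40 = 40 + F^{2} - 29 F$)
$\sqrt{y{\left(66 \right)} + P{\left(t{\left(6,2 \right)} \right)}} = \sqrt{\left(40 + 66^{2} - 1914\right) + \frac{1}{-9 + \left(9 + 2 \cdot 6\right)}} = \sqrt{\left(40 + 4356 - 1914\right) + \frac{1}{-9 + \left(9 + 12\right)}} = \sqrt{2482 + \frac{1}{-9 + 21}} = \sqrt{2482 + \frac{1}{12}} = \sqrt{\frac{29785}{12}} = \frac{\sqrt{89355}}{6}$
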